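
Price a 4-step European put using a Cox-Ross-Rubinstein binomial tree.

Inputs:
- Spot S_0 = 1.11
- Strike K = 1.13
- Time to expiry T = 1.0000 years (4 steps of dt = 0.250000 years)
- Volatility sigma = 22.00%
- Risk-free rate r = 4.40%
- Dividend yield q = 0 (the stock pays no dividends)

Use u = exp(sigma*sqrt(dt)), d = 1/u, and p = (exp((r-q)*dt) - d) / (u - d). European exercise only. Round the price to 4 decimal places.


dt = T/N = 0.250000
u = exp(sigma*sqrt(dt)) = 1.116278; d = 1/u = 0.895834
p = (exp((r-q)*dt) - d) / (u - d) = 0.522702
Discount per step: exp(-r*dt) = 0.989060
Stock lattice S(k, i) with i counting down-moves:
  k=0: S(0,0) = 1.1100
  k=1: S(1,0) = 1.2391; S(1,1) = 0.9944
  k=2: S(2,0) = 1.3831; S(2,1) = 1.1100; S(2,2) = 0.8908
  k=3: S(3,0) = 1.5440; S(3,1) = 1.2391; S(3,2) = 0.9944; S(3,3) = 0.7980
  k=4: S(4,0) = 1.7235; S(4,1) = 1.3831; S(4,2) = 1.1100; S(4,3) = 0.8908; S(4,4) = 0.7149
Terminal payoffs V(N, i) = max(K - S_T, 0):
  V(4,0) = 0.000000; V(4,1) = 0.000000; V(4,2) = 0.020000; V(4,3) = 0.239204; V(4,4) = 0.415120
Backward induction: V(k, i) = exp(-r*dt) * [p * V(k+1, i) + (1-p) * V(k+1, i+1)].
  V(3,0) = exp(-r*dt) * [p*0.000000 + (1-p)*0.000000] = 0.000000
  V(3,1) = exp(-r*dt) * [p*0.000000 + (1-p)*0.020000] = 0.009442
  V(3,2) = exp(-r*dt) * [p*0.020000 + (1-p)*0.239204] = 0.123262
  V(3,3) = exp(-r*dt) * [p*0.239204 + (1-p)*0.415120] = 0.319633
  V(2,0) = exp(-r*dt) * [p*0.000000 + (1-p)*0.009442] = 0.004457
  V(2,1) = exp(-r*dt) * [p*0.009442 + (1-p)*0.123262] = 0.063070
  V(2,2) = exp(-r*dt) * [p*0.123262 + (1-p)*0.319633] = 0.214616
  V(1,0) = exp(-r*dt) * [p*0.004457 + (1-p)*0.063070] = 0.032078
  V(1,1) = exp(-r*dt) * [p*0.063070 + (1-p)*0.214616] = 0.133921
  V(0,0) = exp(-r*dt) * [p*0.032078 + (1-p)*0.133921] = 0.079805

Answer: Price = V(0,0) = 0.0798


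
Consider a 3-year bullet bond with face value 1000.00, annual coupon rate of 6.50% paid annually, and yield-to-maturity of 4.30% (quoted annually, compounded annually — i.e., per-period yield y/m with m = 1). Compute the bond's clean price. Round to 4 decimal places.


Answer: Price = 1060.7060

Derivation:
Coupon per period c = face * coupon_rate / m = 65.000000
Periods per year m = 1; per-period yield y/m = 0.043000
Number of cashflows N = 3
Cashflows (t years, CF_t, discount factor 1/(1+y/m)^(m*t), PV):
  t = 1.0000: CF_t = 65.000000, DF = 0.958773, PV = 62.320230
  t = 2.0000: CF_t = 65.000000, DF = 0.919245, PV = 59.750940
  t = 3.0000: CF_t = 1065.000000, DF = 0.881347, PV = 938.634867
Price P = sum_t PV_t = 1060.706036


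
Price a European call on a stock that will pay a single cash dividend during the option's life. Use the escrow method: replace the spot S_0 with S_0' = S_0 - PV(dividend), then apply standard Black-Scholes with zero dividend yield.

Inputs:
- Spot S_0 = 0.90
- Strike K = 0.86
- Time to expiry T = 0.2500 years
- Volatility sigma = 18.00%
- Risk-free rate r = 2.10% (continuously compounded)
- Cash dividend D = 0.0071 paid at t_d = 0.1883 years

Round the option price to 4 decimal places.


PV(D) = D * exp(-r * t_d) = 0.0071 * 0.99605351 = 0.00707198
S_0' = S_0 - PV(D) = 0.9000 - 0.00707198 = 0.89292802
d1 = (ln(S_0'/K) + (r + sigma^2/2)*T) / (sigma*sqrt(T)) = 0.52081760
d2 = d1 - sigma*sqrt(T) = 0.43081760
exp(-rT) = 0.99476376
N(d1) = 0.69875308; N(d2) = 0.66669950
C = S_0' * N(d1) - K * exp(-rT) * N(d2) = 0.89292802 * 0.69875308 - 0.8600 * 0.99476376 * 0.66669950 = 0.0536

Answer: Price = 0.0536


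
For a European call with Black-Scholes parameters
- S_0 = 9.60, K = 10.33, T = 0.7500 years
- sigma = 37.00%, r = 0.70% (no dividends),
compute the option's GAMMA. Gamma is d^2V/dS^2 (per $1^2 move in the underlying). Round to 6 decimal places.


d1 = -0.0521228223; d2 = -0.3725522217
phi(d1) = 0.3984007274; exp(-qT) = 1.0000000000; exp(-rT) = 0.9947637572
Gamma = exp(-qT) * phi(d1) / (S * sigma * sqrt(T)) = 1.0000000000 * 0.3984007274 / (9.6000 * 0.3700 * 0.8660254038) = 0.129514

Answer: Gamma = 0.129514


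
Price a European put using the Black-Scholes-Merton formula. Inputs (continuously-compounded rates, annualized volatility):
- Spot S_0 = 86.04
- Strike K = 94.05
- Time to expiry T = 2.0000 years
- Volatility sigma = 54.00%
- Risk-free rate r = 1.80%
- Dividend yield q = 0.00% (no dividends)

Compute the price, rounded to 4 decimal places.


d1 = (ln(S/K) + (r - q + 0.5*sigma^2) * T) / (sigma * sqrt(T)) = 0.31241778
d2 = d1 - sigma * sqrt(T) = -0.45125754
exp(-rT) = 0.96464029; exp(-qT) = 1.00000000
P = K * exp(-rT) * N(-d2) - S_0 * exp(-qT) * N(-d1)
N(-d1) = 0.37736152; N(-d2) = 0.67409803
P = 94.0500 * 0.96464029 * 0.67409803 - 86.0400 * 1.00000000 * 0.37736152 = 28.6890

Answer: Price = 28.6890


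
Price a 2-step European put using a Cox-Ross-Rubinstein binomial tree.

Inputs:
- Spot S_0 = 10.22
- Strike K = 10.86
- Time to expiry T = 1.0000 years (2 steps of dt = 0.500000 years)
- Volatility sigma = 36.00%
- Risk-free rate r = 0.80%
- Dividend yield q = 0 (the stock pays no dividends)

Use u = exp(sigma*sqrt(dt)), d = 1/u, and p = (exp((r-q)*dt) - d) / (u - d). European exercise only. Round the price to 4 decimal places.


dt = T/N = 0.500000
u = exp(sigma*sqrt(dt)) = 1.289892; d = 1/u = 0.775259
p = (exp((r-q)*dt) - d) / (u - d) = 0.444490
Discount per step: exp(-r*dt) = 0.996008
Stock lattice S(k, i) with i counting down-moves:
  k=0: S(0,0) = 10.2200
  k=1: S(1,0) = 13.1827; S(1,1) = 7.9231
  k=2: S(2,0) = 17.0043; S(2,1) = 10.2200; S(2,2) = 6.1425
Terminal payoffs V(N, i) = max(K - S_T, 0):
  V(2,0) = 0.000000; V(2,1) = 0.640000; V(2,2) = 4.717513
Backward induction: V(k, i) = exp(-r*dt) * [p * V(k+1, i) + (1-p) * V(k+1, i+1)].
  V(1,0) = exp(-r*dt) * [p*0.000000 + (1-p)*0.640000] = 0.354107
  V(1,1) = exp(-r*dt) * [p*0.640000 + (1-p)*4.717513] = 2.893502
  V(0,0) = exp(-r*dt) * [p*0.354107 + (1-p)*2.893502] = 1.757722

Answer: Price = V(0,0) = 1.7577


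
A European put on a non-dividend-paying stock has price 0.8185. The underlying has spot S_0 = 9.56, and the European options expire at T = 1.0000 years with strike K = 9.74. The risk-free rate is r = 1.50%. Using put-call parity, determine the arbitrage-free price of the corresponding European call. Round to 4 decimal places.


Put-call parity: C - P = S_0 * exp(-qT) - K * exp(-rT).
S_0 * exp(-qT) = 9.5600 * 1.00000000 = 9.56000000
K * exp(-rT) = 9.7400 * 0.98511194 = 9.59499029
C = P + S*exp(-qT) - K*exp(-rT)
C = 0.8185 + 9.56000000 - 9.59499029 = 0.7835

Answer: Call price = 0.7835


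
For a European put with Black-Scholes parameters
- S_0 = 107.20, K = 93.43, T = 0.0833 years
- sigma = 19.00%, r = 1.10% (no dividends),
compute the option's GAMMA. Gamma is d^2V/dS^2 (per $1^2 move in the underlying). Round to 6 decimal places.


d1 = 2.5512490318; d2 = 2.4964117270
phi(d1) = 0.0154002067; exp(-qT) = 1.0000000000; exp(-rT) = 0.9990841197
Gamma = exp(-qT) * phi(d1) / (S * sigma * sqrt(T)) = 1.0000000000 * 0.0154002067 / (107.2000 * 0.1900 * 0.2886173938) = 0.002620

Answer: Gamma = 0.002620


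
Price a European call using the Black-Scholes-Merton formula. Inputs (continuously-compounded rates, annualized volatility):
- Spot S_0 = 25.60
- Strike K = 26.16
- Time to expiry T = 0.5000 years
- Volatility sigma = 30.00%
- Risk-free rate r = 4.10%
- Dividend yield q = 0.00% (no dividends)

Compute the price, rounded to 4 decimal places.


Answer: Price = 2.1491

Derivation:
d1 = (ln(S/K) + (r - q + 0.5*sigma^2) * T) / (sigma * sqrt(T)) = 0.10069589
d2 = d1 - sigma * sqrt(T) = -0.11143614
exp(-rT) = 0.97970870; exp(-qT) = 1.00000000
C = S_0 * exp(-qT) * N(d1) - K * exp(-rT) * N(d2)
N(d1) = 0.54010406; N(d2) = 0.45563525
C = 25.6000 * 1.00000000 * 0.54010406 - 26.1600 * 0.97970870 * 0.45563525 = 2.1491


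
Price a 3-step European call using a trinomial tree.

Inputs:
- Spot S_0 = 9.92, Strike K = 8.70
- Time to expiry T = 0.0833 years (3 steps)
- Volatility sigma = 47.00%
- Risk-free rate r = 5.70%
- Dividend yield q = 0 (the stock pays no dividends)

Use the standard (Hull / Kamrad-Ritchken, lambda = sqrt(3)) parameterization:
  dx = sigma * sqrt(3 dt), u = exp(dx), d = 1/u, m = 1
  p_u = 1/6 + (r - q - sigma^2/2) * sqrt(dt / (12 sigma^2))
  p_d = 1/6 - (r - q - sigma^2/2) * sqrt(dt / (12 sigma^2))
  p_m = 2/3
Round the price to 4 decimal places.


Answer: Price = V(0,0) = 1.3482

Derivation:
dt = T/N = 0.027767; dx = sigma*sqrt(3*dt) = 0.135650
u = exp(dx) = 1.145281; d = 1/u = 0.873148
p_u = 0.161196, p_m = 0.666667, p_d = 0.172137
Discount per step: exp(-r*dt) = 0.998419
Stock lattice S(k, j) with j the centered position index:
  k=0: S(0,+0) = 9.9200
  k=1: S(1,-1) = 8.6616; S(1,+0) = 9.9200; S(1,+1) = 11.3612
  k=2: S(2,-2) = 7.5629; S(2,-1) = 8.6616; S(2,+0) = 9.9200; S(2,+1) = 11.3612; S(2,+2) = 13.0118
  k=3: S(3,-3) = 6.6035; S(3,-2) = 7.5629; S(3,-1) = 8.6616; S(3,+0) = 9.9200; S(3,+1) = 11.3612; S(3,+2) = 13.0118; S(3,+3) = 14.9021
Terminal payoffs V(N, j) = max(S_T - K, 0):
  V(3,-3) = 0.000000; V(3,-2) = 0.000000; V(3,-1) = 0.000000; V(3,+0) = 1.220000; V(3,+1) = 2.661189; V(3,+2) = 4.311756; V(3,+3) = 6.202119
Backward induction: V(k, j) = exp(-r*dt) * [p_u * V(k+1, j+1) + p_m * V(k+1, j) + p_d * V(k+1, j-1)]
  V(2,-2) = exp(-r*dt) * [p_u*0.000000 + p_m*0.000000 + p_d*0.000000] = 0.000000
  V(2,-1) = exp(-r*dt) * [p_u*1.220000 + p_m*0.000000 + p_d*0.000000] = 0.196348
  V(2,+0) = exp(-r*dt) * [p_u*2.661189 + p_m*1.220000 + p_d*0.000000] = 1.240342
  V(2,+1) = exp(-r*dt) * [p_u*4.311756 + p_m*2.661189 + p_d*1.220000] = 2.674935
  V(2,+2) = exp(-r*dt) * [p_u*6.202119 + p_m*4.311756 + p_d*2.661189] = 4.325500
  V(1,-1) = exp(-r*dt) * [p_u*1.240342 + p_m*0.196348 + p_d*0.000000] = 0.330314
  V(1,+0) = exp(-r*dt) * [p_u*2.674935 + p_m*1.240342 + p_d*0.196348] = 1.289840
  V(1,+1) = exp(-r*dt) * [p_u*4.325500 + p_m*2.674935 + p_d*1.240342] = 2.689793
  V(0,+0) = exp(-r*dt) * [p_u*2.689793 + p_m*1.289840 + p_d*0.330314] = 1.348202


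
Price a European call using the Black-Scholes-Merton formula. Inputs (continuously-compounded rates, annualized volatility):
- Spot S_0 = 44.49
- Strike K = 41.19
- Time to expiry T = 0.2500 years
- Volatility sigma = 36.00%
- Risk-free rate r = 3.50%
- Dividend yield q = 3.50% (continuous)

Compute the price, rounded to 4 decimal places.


Answer: Price = 4.9551

Derivation:
d1 = (ln(S/K) + (r - q + 0.5*sigma^2) * T) / (sigma * sqrt(T)) = 0.51816076
d2 = d1 - sigma * sqrt(T) = 0.33816076
exp(-rT) = 0.99128817; exp(-qT) = 0.99128817
C = S_0 * exp(-qT) * N(d1) - K * exp(-rT) * N(d2)
N(d1) = 0.69782694; N(d2) = 0.63237898
C = 44.4900 * 0.99128817 * 0.69782694 - 41.1900 * 0.99128817 * 0.63237898 = 4.9551


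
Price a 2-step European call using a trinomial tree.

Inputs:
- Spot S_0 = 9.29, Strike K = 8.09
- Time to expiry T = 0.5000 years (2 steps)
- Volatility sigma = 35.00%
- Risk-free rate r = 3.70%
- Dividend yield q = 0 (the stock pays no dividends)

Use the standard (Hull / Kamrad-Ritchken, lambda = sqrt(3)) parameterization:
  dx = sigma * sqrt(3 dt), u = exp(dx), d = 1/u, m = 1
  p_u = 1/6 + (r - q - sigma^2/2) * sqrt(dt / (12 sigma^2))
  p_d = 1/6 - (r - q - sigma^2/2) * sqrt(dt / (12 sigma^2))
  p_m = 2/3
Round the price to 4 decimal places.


Answer: Price = V(0,0) = 1.7248

Derivation:
dt = T/N = 0.250000; dx = sigma*sqrt(3*dt) = 0.303109
u = exp(dx) = 1.354062; d = 1/u = 0.738519
p_u = 0.156666, p_m = 0.666667, p_d = 0.176667
Discount per step: exp(-r*dt) = 0.990793
Stock lattice S(k, j) with j the centered position index:
  k=0: S(0,+0) = 9.2900
  k=1: S(1,-1) = 6.8608; S(1,+0) = 9.2900; S(1,+1) = 12.5792
  k=2: S(2,-2) = 5.0669; S(2,-1) = 6.8608; S(2,+0) = 9.2900; S(2,+1) = 12.5792; S(2,+2) = 17.0331
Terminal payoffs V(N, j) = max(S_T - K, 0):
  V(2,-2) = 0.000000; V(2,-1) = 0.000000; V(2,+0) = 1.200000; V(2,+1) = 4.489235; V(2,+2) = 8.943063
Backward induction: V(k, j) = exp(-r*dt) * [p_u * V(k+1, j+1) + p_m * V(k+1, j) + p_d * V(k+1, j-1)]
  V(1,-1) = exp(-r*dt) * [p_u*1.200000 + p_m*0.000000 + p_d*0.000000] = 0.186268
  V(1,+0) = exp(-r*dt) * [p_u*4.489235 + p_m*1.200000 + p_d*0.000000] = 1.489470
  V(1,+1) = exp(-r*dt) * [p_u*8.943063 + p_m*4.489235 + p_d*1.200000] = 4.563491
  V(0,+0) = exp(-r*dt) * [p_u*4.563491 + p_m*1.489470 + p_d*0.186268] = 1.724803


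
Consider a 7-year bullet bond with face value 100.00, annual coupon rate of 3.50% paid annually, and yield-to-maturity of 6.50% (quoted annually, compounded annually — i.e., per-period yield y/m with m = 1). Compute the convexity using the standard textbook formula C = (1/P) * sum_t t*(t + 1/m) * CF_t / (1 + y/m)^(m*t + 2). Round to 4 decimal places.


Answer: Convexity = 42.4377

Derivation:
Coupon per period c = face * coupon_rate / m = 3.500000
Periods per year m = 1; per-period yield y/m = 0.065000
Number of cashflows N = 7
Cashflows (t years, CF_t, discount factor 1/(1+y/m)^(m*t), PV):
  t = 1.0000: CF_t = 3.500000, DF = 0.938967, PV = 3.286385
  t = 2.0000: CF_t = 3.500000, DF = 0.881659, PV = 3.085807
  t = 3.0000: CF_t = 3.500000, DF = 0.827849, PV = 2.897472
  t = 4.0000: CF_t = 3.500000, DF = 0.777323, PV = 2.720631
  t = 5.0000: CF_t = 3.500000, DF = 0.729881, PV = 2.554583
  t = 6.0000: CF_t = 3.500000, DF = 0.685334, PV = 2.398669
  t = 7.0000: CF_t = 103.500000, DF = 0.643506, PV = 66.602893
Price P = sum_t PV_t = 83.546441
Convexity numerator sum_t t*(t + 1/m) * CF_t / (1+y/m)^(m*t + 2):
  t = 1.0000: term = 5.794944
  t = 2.0000: term = 16.323785
  t = 3.0000: term = 30.654995
  t = 4.0000: term = 47.973388
  t = 5.0000: term = 67.568153
  t = 6.0000: term = 88.821985
  t = 7.0000: term = 3288.379308
Convexity = (1/P) * sum = 3545.516558 / 83.546441 = 42.437673


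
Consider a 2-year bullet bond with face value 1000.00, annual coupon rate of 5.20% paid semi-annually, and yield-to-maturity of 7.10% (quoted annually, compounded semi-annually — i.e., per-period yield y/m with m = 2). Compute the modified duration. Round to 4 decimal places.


Coupon per period c = face * coupon_rate / m = 26.000000
Periods per year m = 2; per-period yield y/m = 0.035500
Number of cashflows N = 4
Cashflows (t years, CF_t, discount factor 1/(1+y/m)^(m*t), PV):
  t = 0.5000: CF_t = 26.000000, DF = 0.965717, PV = 25.108643
  t = 1.0000: CF_t = 26.000000, DF = 0.932609, PV = 24.247845
  t = 1.5000: CF_t = 26.000000, DF = 0.900637, PV = 23.416557
  t = 2.0000: CF_t = 1026.000000, DF = 0.869760, PV = 892.374081
Price P = sum_t PV_t = 965.147126
First compute Macaulay numerator sum_t t * PV_t:
  t * PV_t at t = 0.5000: 12.554322
  t * PV_t at t = 1.0000: 24.247845
  t * PV_t at t = 1.5000: 35.124835
  t * PV_t at t = 2.0000: 1784.748163
Macaulay duration D = 1856.675164 / 965.147126 = 1.923722
Modified duration = D / (1 + y/m) = 1.923722 / (1 + 0.035500) = 1.857772

Answer: Modified duration = 1.8578


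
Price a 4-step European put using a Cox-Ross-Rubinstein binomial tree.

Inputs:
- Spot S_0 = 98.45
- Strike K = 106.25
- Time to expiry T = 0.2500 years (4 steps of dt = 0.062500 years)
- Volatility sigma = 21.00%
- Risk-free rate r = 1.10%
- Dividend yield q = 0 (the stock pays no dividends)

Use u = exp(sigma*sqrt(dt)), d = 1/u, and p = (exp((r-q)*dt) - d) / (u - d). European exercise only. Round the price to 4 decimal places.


Answer: Price = V(0,0) = 9.1595

Derivation:
dt = T/N = 0.062500
u = exp(sigma*sqrt(dt)) = 1.053903; d = 1/u = 0.948854
p = (exp((r-q)*dt) - d) / (u - d) = 0.493425
Discount per step: exp(-r*dt) = 0.999313
Stock lattice S(k, i) with i counting down-moves:
  k=0: S(0,0) = 98.4500
  k=1: S(1,0) = 103.7567; S(1,1) = 93.4147
  k=2: S(2,0) = 109.3495; S(2,1) = 98.4500; S(2,2) = 88.6369
  k=3: S(3,0) = 115.2437; S(3,1) = 103.7567; S(3,2) = 93.4147; S(3,3) = 84.1036
  k=4: S(4,0) = 121.4556; S(4,1) = 109.3495; S(4,2) = 98.4500; S(4,3) = 88.6369; S(4,4) = 79.8020
Terminal payoffs V(N, i) = max(K - S_T, 0):
  V(4,0) = 0.000000; V(4,1) = 0.000000; V(4,2) = 7.800000; V(4,3) = 17.613051; V(4,4) = 26.447981
Backward induction: V(k, i) = exp(-r*dt) * [p * V(k+1, i) + (1-p) * V(k+1, i+1)].
  V(3,0) = exp(-r*dt) * [p*0.000000 + (1-p)*0.000000] = 0.000000
  V(3,1) = exp(-r*dt) * [p*0.000000 + (1-p)*7.800000] = 3.948570
  V(3,2) = exp(-r*dt) * [p*7.800000 + (1-p)*17.613051] = 12.762270
  V(3,3) = exp(-r*dt) * [p*17.613051 + (1-p)*26.447981] = 22.073426
  V(2,0) = exp(-r*dt) * [p*0.000000 + (1-p)*3.948570] = 1.998873
  V(2,1) = exp(-r*dt) * [p*3.948570 + (1-p)*12.762270] = 8.407589
  V(2,2) = exp(-r*dt) * [p*12.762270 + (1-p)*22.073426] = 17.467057
  V(1,0) = exp(-r*dt) * [p*1.998873 + (1-p)*8.407589] = 5.241764
  V(1,1) = exp(-r*dt) * [p*8.407589 + (1-p)*17.467057] = 12.987958
  V(0,0) = exp(-r*dt) * [p*5.241764 + (1-p)*12.987958] = 9.159494


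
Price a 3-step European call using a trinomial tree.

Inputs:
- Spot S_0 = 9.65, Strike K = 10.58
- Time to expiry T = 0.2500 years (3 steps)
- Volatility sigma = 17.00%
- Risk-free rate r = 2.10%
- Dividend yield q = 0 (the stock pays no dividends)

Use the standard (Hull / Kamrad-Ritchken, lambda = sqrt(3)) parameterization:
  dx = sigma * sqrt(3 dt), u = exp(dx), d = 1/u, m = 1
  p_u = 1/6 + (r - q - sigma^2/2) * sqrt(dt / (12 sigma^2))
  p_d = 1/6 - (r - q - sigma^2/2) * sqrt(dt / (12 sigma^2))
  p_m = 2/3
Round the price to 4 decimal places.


Answer: Price = V(0,0) = 0.0584

Derivation:
dt = T/N = 0.083333; dx = sigma*sqrt(3*dt) = 0.085000
u = exp(dx) = 1.088717; d = 1/u = 0.918512
p_u = 0.169877, p_m = 0.666667, p_d = 0.163456
Discount per step: exp(-r*dt) = 0.998252
Stock lattice S(k, j) with j the centered position index:
  k=0: S(0,+0) = 9.6500
  k=1: S(1,-1) = 8.8636; S(1,+0) = 9.6500; S(1,+1) = 10.5061
  k=2: S(2,-2) = 8.1414; S(2,-1) = 8.8636; S(2,+0) = 9.6500; S(2,+1) = 10.5061; S(2,+2) = 11.4382
  k=3: S(3,-3) = 7.4779; S(3,-2) = 8.1414; S(3,-1) = 8.8636; S(3,+0) = 9.6500; S(3,+1) = 10.5061; S(3,+2) = 11.4382; S(3,+3) = 12.4530
Terminal payoffs V(N, j) = max(S_T - K, 0):
  V(3,-3) = 0.000000; V(3,-2) = 0.000000; V(3,-1) = 0.000000; V(3,+0) = 0.000000; V(3,+1) = 0.000000; V(3,+2) = 0.858192; V(3,+3) = 1.872955
Backward induction: V(k, j) = exp(-r*dt) * [p_u * V(k+1, j+1) + p_m * V(k+1, j) + p_d * V(k+1, j-1)]
  V(2,-2) = exp(-r*dt) * [p_u*0.000000 + p_m*0.000000 + p_d*0.000000] = 0.000000
  V(2,-1) = exp(-r*dt) * [p_u*0.000000 + p_m*0.000000 + p_d*0.000000] = 0.000000
  V(2,+0) = exp(-r*dt) * [p_u*0.000000 + p_m*0.000000 + p_d*0.000000] = 0.000000
  V(2,+1) = exp(-r*dt) * [p_u*0.858192 + p_m*0.000000 + p_d*0.000000] = 0.145533
  V(2,+2) = exp(-r*dt) * [p_u*1.872955 + p_m*0.858192 + p_d*0.000000] = 0.888744
  V(1,-1) = exp(-r*dt) * [p_u*0.000000 + p_m*0.000000 + p_d*0.000000] = 0.000000
  V(1,+0) = exp(-r*dt) * [p_u*0.145533 + p_m*0.000000 + p_d*0.000000] = 0.024679
  V(1,+1) = exp(-r*dt) * [p_u*0.888744 + p_m*0.145533 + p_d*0.000000] = 0.247566
  V(0,+0) = exp(-r*dt) * [p_u*0.247566 + p_m*0.024679 + p_d*0.000000] = 0.058406


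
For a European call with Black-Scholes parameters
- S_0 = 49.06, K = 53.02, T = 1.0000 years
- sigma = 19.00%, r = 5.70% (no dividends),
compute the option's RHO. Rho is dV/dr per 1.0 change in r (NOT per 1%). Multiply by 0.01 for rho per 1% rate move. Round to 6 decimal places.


d1 = -0.0135534844; d2 = -0.2035534844
phi(d1) = 0.3989056398; exp(-qT) = 1.0000000000; exp(-rT) = 0.9445940694
N(d2) = 0.4193512230
Rho = K*T*exp(-rT)*N(d2) = 53.0200 * 1.0000 * 0.9445940694 * 0.4193512230 = 21.002106

Answer: Rho = 21.002106


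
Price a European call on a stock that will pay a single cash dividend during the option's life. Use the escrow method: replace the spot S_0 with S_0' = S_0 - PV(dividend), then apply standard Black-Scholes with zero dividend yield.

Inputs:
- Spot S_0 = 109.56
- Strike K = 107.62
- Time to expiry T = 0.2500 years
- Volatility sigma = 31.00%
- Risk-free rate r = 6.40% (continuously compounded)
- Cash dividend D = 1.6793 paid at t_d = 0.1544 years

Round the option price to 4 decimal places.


PV(D) = D * exp(-r * t_d) = 1.6793 * 0.99016706 = 1.66278755
S_0' = S_0 - PV(D) = 109.5600 - 1.66278755 = 107.89721245
d1 = (ln(S_0'/K) + (r + sigma^2/2)*T) / (sigma*sqrt(T)) = 0.19732280
d2 = d1 - sigma*sqrt(T) = 0.04232280
exp(-rT) = 0.98412732
N(d1) = 0.57821253; N(d2) = 0.51687931
C = S_0' * N(d1) - K * exp(-rT) * N(d2) = 107.89721245 * 0.57821253 - 107.6200 * 0.98412732 * 0.51687931 = 7.6439

Answer: Price = 7.6439


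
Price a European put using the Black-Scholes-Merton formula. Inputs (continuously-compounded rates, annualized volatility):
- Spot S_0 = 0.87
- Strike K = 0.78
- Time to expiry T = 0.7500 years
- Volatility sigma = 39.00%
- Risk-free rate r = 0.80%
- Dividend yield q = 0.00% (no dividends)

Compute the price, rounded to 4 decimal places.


d1 = (ln(S/K) + (r - q + 0.5*sigma^2) * T) / (sigma * sqrt(T)) = 0.50995363
d2 = d1 - sigma * sqrt(T) = 0.17220372
exp(-rT) = 0.99401796; exp(-qT) = 1.00000000
P = K * exp(-rT) * N(-d2) - S_0 * exp(-qT) * N(-d1)
N(-d1) = 0.30504197; N(-d2) = 0.43163869
P = 0.7800 * 0.99401796 * 0.43163869 - 0.8700 * 1.00000000 * 0.30504197 = 0.0693

Answer: Price = 0.0693


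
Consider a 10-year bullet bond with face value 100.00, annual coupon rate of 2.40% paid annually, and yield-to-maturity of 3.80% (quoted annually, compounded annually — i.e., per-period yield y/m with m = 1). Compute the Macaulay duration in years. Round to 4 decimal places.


Answer: Macaulay duration = 8.9324 years

Derivation:
Coupon per period c = face * coupon_rate / m = 2.400000
Periods per year m = 1; per-period yield y/m = 0.038000
Number of cashflows N = 10
Cashflows (t years, CF_t, discount factor 1/(1+y/m)^(m*t), PV):
  t = 1.0000: CF_t = 2.400000, DF = 0.963391, PV = 2.312139
  t = 2.0000: CF_t = 2.400000, DF = 0.928122, PV = 2.227494
  t = 3.0000: CF_t = 2.400000, DF = 0.894145, PV = 2.145948
  t = 4.0000: CF_t = 2.400000, DF = 0.861411, PV = 2.067387
  t = 5.0000: CF_t = 2.400000, DF = 0.829876, PV = 1.991703
  t = 6.0000: CF_t = 2.400000, DF = 0.799495, PV = 1.918789
  t = 7.0000: CF_t = 2.400000, DF = 0.770227, PV = 1.848544
  t = 8.0000: CF_t = 2.400000, DF = 0.742030, PV = 1.780871
  t = 9.0000: CF_t = 2.400000, DF = 0.714865, PV = 1.715675
  t = 10.0000: CF_t = 102.400000, DF = 0.688694, PV = 70.522292
Price P = sum_t PV_t = 88.530841
Macaulay numerator sum_t t * PV_t:
  t * PV_t at t = 1.0000: 2.312139
  t * PV_t at t = 2.0000: 4.454988
  t * PV_t at t = 3.0000: 6.437844
  t * PV_t at t = 4.0000: 8.269549
  t * PV_t at t = 5.0000: 9.958513
  t * PV_t at t = 6.0000: 11.512731
  t * PV_t at t = 7.0000: 12.939807
  t * PV_t at t = 8.0000: 14.246966
  t * PV_t at t = 9.0000: 15.441076
  t * PV_t at t = 10.0000: 705.222925
Macaulay duration D = (sum_t t * PV_t) / P = 790.796538 / 88.530841 = 8.932441


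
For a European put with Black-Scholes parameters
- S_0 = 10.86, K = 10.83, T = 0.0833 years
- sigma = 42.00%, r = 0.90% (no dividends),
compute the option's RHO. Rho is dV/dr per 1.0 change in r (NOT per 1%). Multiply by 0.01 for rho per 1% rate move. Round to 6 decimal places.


d1 = 0.0896145499; d2 = -0.0316047555
phi(d1) = 0.3973435859; exp(-qT) = 1.0000000000; exp(-rT) = 0.9992505810
N(-d2) = 0.5126063745
Rho = -K*T*exp(-rT)*N(-d2) = -10.8300 * 0.0833 * 0.9992505810 * 0.5126063745 = -0.462096

Answer: Rho = -0.462096


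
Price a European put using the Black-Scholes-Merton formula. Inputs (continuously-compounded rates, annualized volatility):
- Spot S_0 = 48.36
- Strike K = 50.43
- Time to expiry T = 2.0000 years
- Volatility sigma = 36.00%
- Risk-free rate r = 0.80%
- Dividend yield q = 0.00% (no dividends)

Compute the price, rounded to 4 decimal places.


d1 = (ln(S/K) + (r - q + 0.5*sigma^2) * T) / (sigma * sqrt(T)) = 0.20366009
d2 = d1 - sigma * sqrt(T) = -0.30545679
exp(-rT) = 0.98412732; exp(-qT) = 1.00000000
P = K * exp(-rT) * N(-d2) - S_0 * exp(-qT) * N(-d1)
N(-d1) = 0.41930957; N(-d2) = 0.61999086
P = 50.4300 * 0.98412732 * 0.61999086 - 48.3600 * 1.00000000 * 0.41930957 = 10.4921

Answer: Price = 10.4921


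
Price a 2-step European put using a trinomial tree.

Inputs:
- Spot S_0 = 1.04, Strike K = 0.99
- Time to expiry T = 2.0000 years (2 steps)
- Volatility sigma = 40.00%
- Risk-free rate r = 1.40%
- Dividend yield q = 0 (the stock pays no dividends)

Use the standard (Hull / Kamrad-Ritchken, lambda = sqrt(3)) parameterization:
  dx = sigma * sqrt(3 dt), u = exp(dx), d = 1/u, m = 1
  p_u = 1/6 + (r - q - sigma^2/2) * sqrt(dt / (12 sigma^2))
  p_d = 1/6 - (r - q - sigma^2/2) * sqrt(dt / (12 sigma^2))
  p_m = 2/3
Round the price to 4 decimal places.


Answer: Price = V(0,0) = 0.1631

Derivation:
dt = T/N = 1.000000; dx = sigma*sqrt(3*dt) = 0.692820
u = exp(dx) = 1.999346; d = 1/u = 0.500163
p_u = 0.119035, p_m = 0.666667, p_d = 0.214298
Discount per step: exp(-r*dt) = 0.986098
Stock lattice S(k, j) with j the centered position index:
  k=0: S(0,+0) = 1.0400
  k=1: S(1,-1) = 0.5202; S(1,+0) = 1.0400; S(1,+1) = 2.0793
  k=2: S(2,-2) = 0.2602; S(2,-1) = 0.5202; S(2,+0) = 1.0400; S(2,+1) = 2.0793; S(2,+2) = 4.1573
Terminal payoffs V(N, j) = max(K - S_T, 0):
  V(2,-2) = 0.729830; V(2,-1) = 0.469830; V(2,+0) = 0.000000; V(2,+1) = 0.000000; V(2,+2) = 0.000000
Backward induction: V(k, j) = exp(-r*dt) * [p_u * V(k+1, j+1) + p_m * V(k+1, j) + p_d * V(k+1, j-1)]
  V(1,-1) = exp(-r*dt) * [p_u*0.000000 + p_m*0.469830 + p_d*0.729830] = 0.463092
  V(1,+0) = exp(-r*dt) * [p_u*0.000000 + p_m*0.000000 + p_d*0.469830] = 0.099284
  V(1,+1) = exp(-r*dt) * [p_u*0.000000 + p_m*0.000000 + p_d*0.000000] = 0.000000
  V(0,+0) = exp(-r*dt) * [p_u*0.000000 + p_m*0.099284 + p_d*0.463092] = 0.163129


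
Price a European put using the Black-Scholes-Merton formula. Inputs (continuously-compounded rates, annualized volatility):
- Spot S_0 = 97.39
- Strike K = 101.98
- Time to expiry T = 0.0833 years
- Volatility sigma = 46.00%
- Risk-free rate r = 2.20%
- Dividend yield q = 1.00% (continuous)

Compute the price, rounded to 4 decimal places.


d1 = (ln(S/K) + (r - q + 0.5*sigma^2) * T) / (sigma * sqrt(T)) = -0.27296887
d2 = d1 - sigma * sqrt(T) = -0.40573287
exp(-rT) = 0.99816908; exp(-qT) = 0.99916735
P = K * exp(-rT) * N(-d2) - S_0 * exp(-qT) * N(-d1)
N(-d1) = 0.60756143; N(-d2) = 0.65753056
P = 101.9800 * 0.99816908 * 0.65753056 - 97.3900 * 0.99916735 * 0.60756143 = 7.8111

Answer: Price = 7.8111


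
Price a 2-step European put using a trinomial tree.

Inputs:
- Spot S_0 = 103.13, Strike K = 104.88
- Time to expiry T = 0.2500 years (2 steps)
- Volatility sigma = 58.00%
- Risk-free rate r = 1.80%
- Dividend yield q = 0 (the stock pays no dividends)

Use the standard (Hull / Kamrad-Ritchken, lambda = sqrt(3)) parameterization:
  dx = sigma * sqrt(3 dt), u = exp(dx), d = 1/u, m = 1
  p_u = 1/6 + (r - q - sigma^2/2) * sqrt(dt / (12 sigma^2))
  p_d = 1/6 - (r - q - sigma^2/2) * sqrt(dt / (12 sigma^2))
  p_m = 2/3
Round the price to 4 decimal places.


dt = T/N = 0.125000; dx = sigma*sqrt(3*dt) = 0.355176
u = exp(dx) = 1.426432; d = 1/u = 0.701050
p_u = 0.140236, p_m = 0.666667, p_d = 0.193097
Discount per step: exp(-r*dt) = 0.997753
Stock lattice S(k, j) with j the centered position index:
  k=0: S(0,+0) = 103.1300
  k=1: S(1,-1) = 72.2993; S(1,+0) = 103.1300; S(1,+1) = 147.1079
  k=2: S(2,-2) = 50.6854; S(2,-1) = 72.2993; S(2,+0) = 103.1300; S(2,+1) = 147.1079; S(2,+2) = 209.8394
Terminal payoffs V(N, j) = max(K - S_T, 0):
  V(2,-2) = 54.194580; V(2,-1) = 32.580710; V(2,+0) = 1.750000; V(2,+1) = 0.000000; V(2,+2) = 0.000000
Backward induction: V(k, j) = exp(-r*dt) * [p_u * V(k+1, j+1) + p_m * V(k+1, j) + p_d * V(k+1, j-1)]
  V(1,-1) = exp(-r*dt) * [p_u*1.750000 + p_m*32.580710 + p_d*54.194580] = 32.357822
  V(1,+0) = exp(-r*dt) * [p_u*0.000000 + p_m*1.750000 + p_d*32.580710] = 7.441150
  V(1,+1) = exp(-r*dt) * [p_u*0.000000 + p_m*0.000000 + p_d*1.750000] = 0.337161
  V(0,+0) = exp(-r*dt) * [p_u*0.337161 + p_m*7.441150 + p_d*32.357822] = 11.230956

Answer: Price = V(0,0) = 11.2310


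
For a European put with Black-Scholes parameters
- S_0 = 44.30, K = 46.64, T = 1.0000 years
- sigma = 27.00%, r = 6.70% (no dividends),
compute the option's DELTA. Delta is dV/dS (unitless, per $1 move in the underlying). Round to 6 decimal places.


d1 = 0.1925042037; d2 = -0.0774957963
phi(d1) = 0.3916183668; exp(-qT) = 1.0000000000; exp(-rT) = 0.9351952013
N(-d1) = 0.4236736377
Delta = -exp(-qT) * N(-d1) = -1.0000000000 * 0.4236736377 = -0.423674

Answer: Delta = -0.423674


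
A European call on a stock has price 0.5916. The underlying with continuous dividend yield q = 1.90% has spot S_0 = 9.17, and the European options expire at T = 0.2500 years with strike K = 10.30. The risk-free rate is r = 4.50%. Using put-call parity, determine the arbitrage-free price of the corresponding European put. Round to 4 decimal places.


Answer: Put price = 1.6498

Derivation:
Put-call parity: C - P = S_0 * exp(-qT) - K * exp(-rT).
S_0 * exp(-qT) = 9.1700 * 0.99526126 = 9.12654579
K * exp(-rT) = 10.3000 * 0.98881304 = 10.18477436
P = C - S*exp(-qT) + K*exp(-rT)
P = 0.5916 - 9.12654579 + 10.18477436 = 1.6498


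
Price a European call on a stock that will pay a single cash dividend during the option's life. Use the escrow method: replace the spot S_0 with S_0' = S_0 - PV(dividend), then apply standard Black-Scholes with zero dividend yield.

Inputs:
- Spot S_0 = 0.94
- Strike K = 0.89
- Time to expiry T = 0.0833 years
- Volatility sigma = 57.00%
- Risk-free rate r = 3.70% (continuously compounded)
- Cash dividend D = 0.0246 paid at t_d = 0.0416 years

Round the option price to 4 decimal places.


Answer: Price = 0.0742

Derivation:
PV(D) = D * exp(-r * t_d) = 0.0246 * 0.99846198 = 0.02456216
S_0' = S_0 - PV(D) = 0.9400 - 0.02456216 = 0.91543784
d1 = (ln(S_0'/K) + (r + sigma^2/2)*T) / (sigma*sqrt(T)) = 0.27229141
d2 = d1 - sigma*sqrt(T) = 0.10777950
exp(-rT) = 0.99692264
N(d1) = 0.60730102; N(d2) = 0.54291470
C = S_0' * N(d1) - K * exp(-rT) * N(d2) = 0.91543784 * 0.60730102 - 0.8900 * 0.99692264 * 0.54291470 = 0.0742


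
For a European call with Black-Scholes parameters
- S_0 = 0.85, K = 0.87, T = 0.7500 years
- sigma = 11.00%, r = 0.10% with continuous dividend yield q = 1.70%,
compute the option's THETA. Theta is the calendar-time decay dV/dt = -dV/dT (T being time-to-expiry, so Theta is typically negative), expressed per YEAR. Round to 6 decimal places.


Answer: Theta = -0.015150

Derivation:
d1 = -0.3224696730; d2 = -0.4177324674
phi(d1) = 0.3787299434; exp(-qT) = 0.9873309369; exp(-rT) = 0.9992502812
Theta = -S*exp(-qT)*phi(d1)*sigma/(2*sqrt(T)) - r*K*exp(-rT)*N(d2) + q*S*exp(-qT)*N(d1)
N(d1) = 0.3735484546; N(d2) = 0.3380713657; sqrt(T) = 0.8660254038
Term 1 = -0.8500 * 0.9873309369 * 0.3787299434 * 0.1100 / (2 * 0.8660254038) = -0.0201856794
Term 2 = -0.0010 * 0.8700 * 0.9992502812 * 0.3380713657 = -0.0002939016
Term 3 = 0.0170 * 0.8500 * 0.9873309369 * 0.3735484546 = 0.0053293904
Theta = -0.0201856794 + (-0.0002939016) + (0.0053293904) = -0.015150


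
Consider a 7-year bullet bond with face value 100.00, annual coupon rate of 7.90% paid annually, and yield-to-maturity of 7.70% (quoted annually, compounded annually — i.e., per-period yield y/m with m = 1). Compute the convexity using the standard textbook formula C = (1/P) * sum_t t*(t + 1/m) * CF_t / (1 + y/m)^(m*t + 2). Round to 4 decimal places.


Coupon per period c = face * coupon_rate / m = 7.900000
Periods per year m = 1; per-period yield y/m = 0.077000
Number of cashflows N = 7
Cashflows (t years, CF_t, discount factor 1/(1+y/m)^(m*t), PV):
  t = 1.0000: CF_t = 7.900000, DF = 0.928505, PV = 7.335190
  t = 2.0000: CF_t = 7.900000, DF = 0.862122, PV = 6.810762
  t = 3.0000: CF_t = 7.900000, DF = 0.800484, PV = 6.323827
  t = 4.0000: CF_t = 7.900000, DF = 0.743254, PV = 5.871706
  t = 5.0000: CF_t = 7.900000, DF = 0.690115, PV = 5.451909
  t = 6.0000: CF_t = 7.900000, DF = 0.640775, PV = 5.062125
  t = 7.0000: CF_t = 107.900000, DF = 0.594963, PV = 64.196525
Price P = sum_t PV_t = 101.052044
Convexity numerator sum_t t*(t + 1/m) * CF_t / (1+y/m)^(m*t + 2):
  t = 1.0000: term = 12.647654
  t = 2.0000: term = 35.230234
  t = 3.0000: term = 65.422904
  t = 4.0000: term = 101.242501
  t = 5.0000: term = 141.006269
  t = 6.0000: term = 183.295058
  t = 7.0000: term = 3099.332298
Convexity = (1/P) * sum = 3638.176919 / 101.052044 = 36.003002

Answer: Convexity = 36.0030


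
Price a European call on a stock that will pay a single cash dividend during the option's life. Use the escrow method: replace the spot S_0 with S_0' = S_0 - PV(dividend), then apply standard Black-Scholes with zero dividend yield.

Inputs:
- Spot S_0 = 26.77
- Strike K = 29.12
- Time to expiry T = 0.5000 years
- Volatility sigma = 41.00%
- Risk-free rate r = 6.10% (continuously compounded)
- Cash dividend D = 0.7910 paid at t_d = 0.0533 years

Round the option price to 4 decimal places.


PV(D) = D * exp(-r * t_d) = 0.7910 * 0.99675398 = 0.78843240
S_0' = S_0 - PV(D) = 26.7700 - 0.78843240 = 25.98156760
d1 = (ln(S_0'/K) + (r + sigma^2/2)*T) / (sigma*sqrt(T)) = -0.14319042
d2 = d1 - sigma*sqrt(T) = -0.43310420
exp(-rT) = 0.96996043
N(d1) = 0.44306990; N(d2) = 0.33246954
C = S_0' * N(d1) - K * exp(-rT) * N(d2) = 25.98156760 * 0.44306990 - 29.1200 * 0.96996043 * 0.33246954 = 2.1210

Answer: Price = 2.1210


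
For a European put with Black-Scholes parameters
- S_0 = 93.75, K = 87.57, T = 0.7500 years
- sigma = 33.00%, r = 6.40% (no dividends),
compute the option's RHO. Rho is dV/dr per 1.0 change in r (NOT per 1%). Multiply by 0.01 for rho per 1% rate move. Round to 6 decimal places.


d1 = 0.5494649206; d2 = 0.2636765374
phi(d1) = 0.3430447470; exp(-qT) = 1.0000000000; exp(-rT) = 0.9531337871
N(-d2) = 0.3960145882
Rho = -K*T*exp(-rT)*N(-d2) = -87.5700 * 0.7500 * 0.9531337871 * 0.3960145882 = -24.790293

Answer: Rho = -24.790293


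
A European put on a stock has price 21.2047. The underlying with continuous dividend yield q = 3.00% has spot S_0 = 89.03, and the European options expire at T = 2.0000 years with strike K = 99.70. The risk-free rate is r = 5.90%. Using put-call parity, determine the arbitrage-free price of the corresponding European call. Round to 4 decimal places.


Answer: Call price = 16.4470

Derivation:
Put-call parity: C - P = S_0 * exp(-qT) - K * exp(-rT).
S_0 * exp(-qT) = 89.0300 * 0.94176453 = 83.84529643
K * exp(-rT) = 99.7000 * 0.88869605 = 88.60299645
C = P + S*exp(-qT) - K*exp(-rT)
C = 21.2047 + 83.84529643 - 88.60299645 = 16.4470


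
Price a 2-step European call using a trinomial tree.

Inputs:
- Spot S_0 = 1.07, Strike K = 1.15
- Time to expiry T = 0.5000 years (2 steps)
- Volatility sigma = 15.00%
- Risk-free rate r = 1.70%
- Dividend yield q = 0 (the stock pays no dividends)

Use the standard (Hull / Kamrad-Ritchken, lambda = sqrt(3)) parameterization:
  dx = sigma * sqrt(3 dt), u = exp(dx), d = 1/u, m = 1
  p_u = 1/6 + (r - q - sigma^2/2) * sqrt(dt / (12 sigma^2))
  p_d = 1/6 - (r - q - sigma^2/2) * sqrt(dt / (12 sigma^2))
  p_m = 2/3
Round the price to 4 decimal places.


Answer: Price = V(0,0) = 0.0226

Derivation:
dt = T/N = 0.250000; dx = sigma*sqrt(3*dt) = 0.129904
u = exp(dx) = 1.138719; d = 1/u = 0.878180
p_u = 0.172200, p_m = 0.666667, p_d = 0.161134
Discount per step: exp(-r*dt) = 0.995759
Stock lattice S(k, j) with j the centered position index:
  k=0: S(0,+0) = 1.0700
  k=1: S(1,-1) = 0.9397; S(1,+0) = 1.0700; S(1,+1) = 1.2184
  k=2: S(2,-2) = 0.8252; S(2,-1) = 0.9397; S(2,+0) = 1.0700; S(2,+1) = 1.2184; S(2,+2) = 1.3874
Terminal payoffs V(N, j) = max(S_T - K, 0):
  V(2,-2) = 0.000000; V(2,-1) = 0.000000; V(2,+0) = 0.000000; V(2,+1) = 0.068429; V(2,+2) = 0.237448
Backward induction: V(k, j) = exp(-r*dt) * [p_u * V(k+1, j+1) + p_m * V(k+1, j) + p_d * V(k+1, j-1)]
  V(1,-1) = exp(-r*dt) * [p_u*0.000000 + p_m*0.000000 + p_d*0.000000] = 0.000000
  V(1,+0) = exp(-r*dt) * [p_u*0.068429 + p_m*0.000000 + p_d*0.000000] = 0.011734
  V(1,+1) = exp(-r*dt) * [p_u*0.237448 + p_m*0.068429 + p_d*0.000000] = 0.086141
  V(0,+0) = exp(-r*dt) * [p_u*0.086141 + p_m*0.011734 + p_d*0.000000] = 0.022560


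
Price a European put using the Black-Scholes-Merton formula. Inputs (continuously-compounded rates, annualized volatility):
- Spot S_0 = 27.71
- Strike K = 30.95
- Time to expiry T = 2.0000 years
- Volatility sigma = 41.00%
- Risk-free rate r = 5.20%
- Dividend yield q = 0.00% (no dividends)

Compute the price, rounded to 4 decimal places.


d1 = (ln(S/K) + (r - q + 0.5*sigma^2) * T) / (sigma * sqrt(T)) = 0.27856620
d2 = d1 - sigma * sqrt(T) = -0.30126136
exp(-rT) = 0.90122530; exp(-qT) = 1.00000000
P = K * exp(-rT) * N(-d2) - S_0 * exp(-qT) * N(-d1)
N(-d1) = 0.39028888; N(-d2) = 0.61839240
P = 30.9500 * 0.90122530 * 0.61839240 - 27.7100 * 1.00000000 * 0.39028888 = 6.4339

Answer: Price = 6.4339


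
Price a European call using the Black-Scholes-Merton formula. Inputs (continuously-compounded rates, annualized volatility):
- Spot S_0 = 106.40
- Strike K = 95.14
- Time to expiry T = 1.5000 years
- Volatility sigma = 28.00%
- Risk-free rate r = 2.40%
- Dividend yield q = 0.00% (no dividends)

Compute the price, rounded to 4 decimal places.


Answer: Price = 22.0220

Derivation:
d1 = (ln(S/K) + (r - q + 0.5*sigma^2) * T) / (sigma * sqrt(T)) = 0.60262138
d2 = d1 - sigma * sqrt(T) = 0.25969282
exp(-rT) = 0.96464029; exp(-qT) = 1.00000000
C = S_0 * exp(-qT) * N(d1) - K * exp(-rT) * N(d2)
N(d1) = 0.72661970; N(d2) = 0.60244963
C = 106.4000 * 1.00000000 * 0.72661970 - 95.1400 * 0.96464029 * 0.60244963 = 22.0220


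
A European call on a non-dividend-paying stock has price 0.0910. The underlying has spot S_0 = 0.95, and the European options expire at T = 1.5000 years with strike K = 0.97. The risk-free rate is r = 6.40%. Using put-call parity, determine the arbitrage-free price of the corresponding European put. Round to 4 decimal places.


Put-call parity: C - P = S_0 * exp(-qT) - K * exp(-rT).
S_0 * exp(-qT) = 0.9500 * 1.00000000 = 0.95000000
K * exp(-rT) = 0.9700 * 0.90846402 = 0.88121010
P = C - S*exp(-qT) + K*exp(-rT)
P = 0.0910 - 0.95000000 + 0.88121010 = 0.0222

Answer: Put price = 0.0222


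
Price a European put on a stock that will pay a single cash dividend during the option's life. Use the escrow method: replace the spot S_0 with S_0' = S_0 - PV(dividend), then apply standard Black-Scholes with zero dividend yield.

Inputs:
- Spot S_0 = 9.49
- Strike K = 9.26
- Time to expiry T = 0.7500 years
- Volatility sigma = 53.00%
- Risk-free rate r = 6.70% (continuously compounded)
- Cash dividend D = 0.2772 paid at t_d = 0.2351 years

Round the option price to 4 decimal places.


PV(D) = D * exp(-r * t_d) = 0.2772 * 0.98437171 = 0.27286784
S_0' = S_0 - PV(D) = 9.4900 - 0.27286784 = 9.21713216
d1 = (ln(S_0'/K) + (r + sigma^2/2)*T) / (sigma*sqrt(T)) = 0.32886611
d2 = d1 - sigma*sqrt(T) = -0.13012735
exp(-rT) = 0.95099165
N(-d1) = 0.37112845; N(-d2) = 0.55176717
P = K * exp(-rT) * N(-d2) - S_0' * N(-d1) = 9.2600 * 0.95099165 * 0.55176717 - 9.21713216 * 0.37112845 = 1.4382

Answer: Price = 1.4382


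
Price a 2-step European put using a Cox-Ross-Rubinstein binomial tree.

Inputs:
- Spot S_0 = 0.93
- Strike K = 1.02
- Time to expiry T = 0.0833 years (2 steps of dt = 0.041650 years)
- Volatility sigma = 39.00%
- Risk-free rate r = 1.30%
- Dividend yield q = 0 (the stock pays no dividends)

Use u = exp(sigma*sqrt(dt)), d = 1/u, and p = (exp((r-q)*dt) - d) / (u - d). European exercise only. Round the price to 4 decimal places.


Answer: Price = V(0,0) = 0.1054

Derivation:
dt = T/N = 0.041650
u = exp(sigma*sqrt(dt)) = 1.082846; d = 1/u = 0.923493
p = (exp((r-q)*dt) - d) / (u - d) = 0.483511
Discount per step: exp(-r*dt) = 0.999459
Stock lattice S(k, i) with i counting down-moves:
  k=0: S(0,0) = 0.9300
  k=1: S(1,0) = 1.0070; S(1,1) = 0.8588
  k=2: S(2,0) = 1.0905; S(2,1) = 0.9300; S(2,2) = 0.7931
Terminal payoffs V(N, i) = max(K - S_T, 0):
  V(2,0) = 0.000000; V(2,1) = 0.090000; V(2,2) = 0.226860
Backward induction: V(k, i) = exp(-r*dt) * [p * V(k+1, i) + (1-p) * V(k+1, i+1)].
  V(1,0) = exp(-r*dt) * [p*0.000000 + (1-p)*0.090000] = 0.046459
  V(1,1) = exp(-r*dt) * [p*0.090000 + (1-p)*0.226860] = 0.160600
  V(0,0) = exp(-r*dt) * [p*0.046459 + (1-p)*0.160600] = 0.105354


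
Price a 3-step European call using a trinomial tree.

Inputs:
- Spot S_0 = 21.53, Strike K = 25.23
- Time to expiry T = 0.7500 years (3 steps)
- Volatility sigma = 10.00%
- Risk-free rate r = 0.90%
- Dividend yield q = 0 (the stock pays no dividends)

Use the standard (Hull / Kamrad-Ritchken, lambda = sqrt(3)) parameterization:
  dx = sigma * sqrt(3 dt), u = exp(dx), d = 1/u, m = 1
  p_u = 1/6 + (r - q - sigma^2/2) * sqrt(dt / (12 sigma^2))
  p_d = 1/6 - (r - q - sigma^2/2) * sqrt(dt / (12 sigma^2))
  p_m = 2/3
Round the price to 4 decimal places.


Answer: Price = V(0,0) = 0.0356

Derivation:
dt = T/N = 0.250000; dx = sigma*sqrt(3*dt) = 0.086603
u = exp(dx) = 1.090463; d = 1/u = 0.917042
p_u = 0.172440, p_m = 0.666667, p_d = 0.160893
Discount per step: exp(-r*dt) = 0.997753
Stock lattice S(k, j) with j the centered position index:
  k=0: S(0,+0) = 21.5300
  k=1: S(1,-1) = 19.7439; S(1,+0) = 21.5300; S(1,+1) = 23.4777
  k=2: S(2,-2) = 18.1060; S(2,-1) = 19.7439; S(2,+0) = 21.5300; S(2,+1) = 23.4777; S(2,+2) = 25.6015
  k=3: S(3,-3) = 16.6039; S(3,-2) = 18.1060; S(3,-1) = 19.7439; S(3,+0) = 21.5300; S(3,+1) = 23.4777; S(3,+2) = 25.6015; S(3,+3) = 27.9175
Terminal payoffs V(N, j) = max(S_T - K, 0):
  V(3,-3) = 0.000000; V(3,-2) = 0.000000; V(3,-1) = 0.000000; V(3,+0) = 0.000000; V(3,+1) = 0.000000; V(3,+2) = 0.371537; V(3,+3) = 2.687534
Backward induction: V(k, j) = exp(-r*dt) * [p_u * V(k+1, j+1) + p_m * V(k+1, j) + p_d * V(k+1, j-1)]
  V(2,-2) = exp(-r*dt) * [p_u*0.000000 + p_m*0.000000 + p_d*0.000000] = 0.000000
  V(2,-1) = exp(-r*dt) * [p_u*0.000000 + p_m*0.000000 + p_d*0.000000] = 0.000000
  V(2,+0) = exp(-r*dt) * [p_u*0.000000 + p_m*0.000000 + p_d*0.000000] = 0.000000
  V(2,+1) = exp(-r*dt) * [p_u*0.371537 + p_m*0.000000 + p_d*0.000000] = 0.063924
  V(2,+2) = exp(-r*dt) * [p_u*2.687534 + p_m*0.371537 + p_d*0.000000] = 0.709532
  V(1,-1) = exp(-r*dt) * [p_u*0.000000 + p_m*0.000000 + p_d*0.000000] = 0.000000
  V(1,+0) = exp(-r*dt) * [p_u*0.063924 + p_m*0.000000 + p_d*0.000000] = 0.010998
  V(1,+1) = exp(-r*dt) * [p_u*0.709532 + p_m*0.063924 + p_d*0.000000] = 0.164597
  V(0,+0) = exp(-r*dt) * [p_u*0.164597 + p_m*0.010998 + p_d*0.000000] = 0.035635
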